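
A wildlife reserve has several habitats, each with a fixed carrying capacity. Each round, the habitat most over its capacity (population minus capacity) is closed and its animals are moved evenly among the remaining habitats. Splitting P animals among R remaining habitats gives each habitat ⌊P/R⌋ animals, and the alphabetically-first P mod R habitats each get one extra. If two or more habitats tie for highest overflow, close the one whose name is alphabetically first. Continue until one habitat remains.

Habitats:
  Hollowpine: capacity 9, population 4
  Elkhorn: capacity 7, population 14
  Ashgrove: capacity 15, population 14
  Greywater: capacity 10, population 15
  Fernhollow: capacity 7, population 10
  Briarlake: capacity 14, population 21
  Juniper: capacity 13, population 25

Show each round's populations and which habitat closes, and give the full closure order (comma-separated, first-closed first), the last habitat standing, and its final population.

Round 1: Ashgrove=14 Briarlake=21 Elkhorn=14 Fernhollow=10 Greywater=15 Hollowpine=4 Juniper=25 → close Juniper (overflow 12)
  25÷6 = 4 each, +1 to first 1
Round 2: Ashgrove=19 Briarlake=25 Elkhorn=18 Fernhollow=14 Greywater=19 Hollowpine=8 → close Briarlake (overflow 11)
  25÷5 = 5 each, +1 to first 0
Round 3: Ashgrove=24 Elkhorn=23 Fernhollow=19 Greywater=24 Hollowpine=13 → close Elkhorn (overflow 16)
  23÷4 = 5 each, +1 to first 3
Round 4: Ashgrove=30 Fernhollow=25 Greywater=30 Hollowpine=18 → close Greywater (overflow 20)
  30÷3 = 10 each, +1 to first 0
Round 5: Ashgrove=40 Fernhollow=35 Hollowpine=28 → close Fernhollow (overflow 28)
  35÷2 = 17 each, +1 to first 1
Round 6: Ashgrove=58 Hollowpine=45 → close Ashgrove (overflow 43)
  58÷1 = 58 each, +1 to first 0

Closure order: Juniper, Briarlake, Elkhorn, Greywater, Fernhollow, Ashgrove
Last habitat: Hollowpine with 103 animals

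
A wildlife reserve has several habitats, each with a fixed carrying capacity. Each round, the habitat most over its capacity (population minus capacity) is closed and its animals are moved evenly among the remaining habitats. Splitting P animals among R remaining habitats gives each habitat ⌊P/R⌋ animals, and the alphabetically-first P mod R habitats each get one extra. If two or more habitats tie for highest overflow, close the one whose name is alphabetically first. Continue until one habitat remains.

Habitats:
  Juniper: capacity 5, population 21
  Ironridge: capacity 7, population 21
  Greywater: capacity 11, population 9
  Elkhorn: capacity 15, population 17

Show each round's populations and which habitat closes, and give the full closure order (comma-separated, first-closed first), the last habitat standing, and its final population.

Closure order: Juniper, Ironridge, Elkhorn
Last habitat: Greywater with 68 animals

Round 1: Elkhorn=17 Greywater=9 Ironridge=21 Juniper=21 → close Juniper (overflow 16)
  21÷3 = 7 each, +1 to first 0
Round 2: Elkhorn=24 Greywater=16 Ironridge=28 → close Ironridge (overflow 21)
  28÷2 = 14 each, +1 to first 0
Round 3: Elkhorn=38 Greywater=30 → close Elkhorn (overflow 23)
  38÷1 = 38 each, +1 to first 0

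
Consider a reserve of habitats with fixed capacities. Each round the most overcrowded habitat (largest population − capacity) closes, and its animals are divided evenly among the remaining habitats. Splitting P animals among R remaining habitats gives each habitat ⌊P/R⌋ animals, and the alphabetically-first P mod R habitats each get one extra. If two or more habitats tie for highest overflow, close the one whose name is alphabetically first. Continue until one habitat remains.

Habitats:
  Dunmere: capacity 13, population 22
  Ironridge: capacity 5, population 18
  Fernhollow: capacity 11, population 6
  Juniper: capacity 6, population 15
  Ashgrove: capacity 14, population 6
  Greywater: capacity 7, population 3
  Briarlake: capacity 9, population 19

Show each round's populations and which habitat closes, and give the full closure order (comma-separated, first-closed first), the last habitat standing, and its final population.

Closure order: Ironridge, Briarlake, Dunmere, Juniper, Fernhollow, Ashgrove
Last habitat: Greywater with 89 animals

Round 1: Ashgrove=6 Briarlake=19 Dunmere=22 Fernhollow=6 Greywater=3 Ironridge=18 Juniper=15 → close Ironridge (overflow 13)
  18÷6 = 3 each, +1 to first 0
Round 2: Ashgrove=9 Briarlake=22 Dunmere=25 Fernhollow=9 Greywater=6 Juniper=18 → close Briarlake (overflow 13)
  22÷5 = 4 each, +1 to first 2
Round 3: Ashgrove=14 Dunmere=30 Fernhollow=13 Greywater=10 Juniper=22 → close Dunmere (overflow 17)
  30÷4 = 7 each, +1 to first 2
Round 4: Ashgrove=22 Fernhollow=21 Greywater=17 Juniper=29 → close Juniper (overflow 23)
  29÷3 = 9 each, +1 to first 2
Round 5: Ashgrove=32 Fernhollow=31 Greywater=26 → close Fernhollow (overflow 20)
  31÷2 = 15 each, +1 to first 1
Round 6: Ashgrove=48 Greywater=41 → close Ashgrove (overflow 34)
  48÷1 = 48 each, +1 to first 0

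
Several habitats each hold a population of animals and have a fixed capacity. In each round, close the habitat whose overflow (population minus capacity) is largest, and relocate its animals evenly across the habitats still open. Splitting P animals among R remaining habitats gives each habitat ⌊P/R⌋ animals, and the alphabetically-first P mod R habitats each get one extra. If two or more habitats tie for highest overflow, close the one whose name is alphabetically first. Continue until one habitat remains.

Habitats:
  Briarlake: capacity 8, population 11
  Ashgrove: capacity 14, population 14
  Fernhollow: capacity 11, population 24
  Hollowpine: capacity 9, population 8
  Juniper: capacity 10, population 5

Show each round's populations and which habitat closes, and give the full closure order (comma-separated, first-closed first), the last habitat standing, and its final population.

Round 1: Ashgrove=14 Briarlake=11 Fernhollow=24 Hollowpine=8 Juniper=5 → close Fernhollow (overflow 13)
  24÷4 = 6 each, +1 to first 0
Round 2: Ashgrove=20 Briarlake=17 Hollowpine=14 Juniper=11 → close Briarlake (overflow 9)
  17÷3 = 5 each, +1 to first 2
Round 3: Ashgrove=26 Hollowpine=20 Juniper=16 → close Ashgrove (overflow 12)
  26÷2 = 13 each, +1 to first 0
Round 4: Hollowpine=33 Juniper=29 → close Hollowpine (overflow 24)
  33÷1 = 33 each, +1 to first 0

Closure order: Fernhollow, Briarlake, Ashgrove, Hollowpine
Last habitat: Juniper with 62 animals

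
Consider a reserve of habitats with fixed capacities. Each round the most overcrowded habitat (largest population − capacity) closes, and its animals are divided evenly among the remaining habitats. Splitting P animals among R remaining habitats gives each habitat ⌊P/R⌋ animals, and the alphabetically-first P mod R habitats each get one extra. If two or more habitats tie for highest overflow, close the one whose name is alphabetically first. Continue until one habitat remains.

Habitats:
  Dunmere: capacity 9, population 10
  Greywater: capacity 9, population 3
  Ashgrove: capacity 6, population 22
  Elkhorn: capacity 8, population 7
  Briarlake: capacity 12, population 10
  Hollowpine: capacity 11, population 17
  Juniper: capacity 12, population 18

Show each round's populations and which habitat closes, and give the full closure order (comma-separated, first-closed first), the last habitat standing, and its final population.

Round 1: Ashgrove=22 Briarlake=10 Dunmere=10 Elkhorn=7 Greywater=3 Hollowpine=17 Juniper=18 → close Ashgrove (overflow 16)
  22÷6 = 3 each, +1 to first 4
Round 2: Briarlake=14 Dunmere=14 Elkhorn=11 Greywater=7 Hollowpine=20 Juniper=21 → close Hollowpine (overflow 9)
  20÷5 = 4 each, +1 to first 0
Round 3: Briarlake=18 Dunmere=18 Elkhorn=15 Greywater=11 Juniper=25 → close Juniper (overflow 13)
  25÷4 = 6 each, +1 to first 1
Round 4: Briarlake=25 Dunmere=24 Elkhorn=21 Greywater=17 → close Dunmere (overflow 15)
  24÷3 = 8 each, +1 to first 0
Round 5: Briarlake=33 Elkhorn=29 Greywater=25 → close Briarlake (overflow 21)
  33÷2 = 16 each, +1 to first 1
Round 6: Elkhorn=46 Greywater=41 → close Elkhorn (overflow 38)
  46÷1 = 46 each, +1 to first 0

Closure order: Ashgrove, Hollowpine, Juniper, Dunmere, Briarlake, Elkhorn
Last habitat: Greywater with 87 animals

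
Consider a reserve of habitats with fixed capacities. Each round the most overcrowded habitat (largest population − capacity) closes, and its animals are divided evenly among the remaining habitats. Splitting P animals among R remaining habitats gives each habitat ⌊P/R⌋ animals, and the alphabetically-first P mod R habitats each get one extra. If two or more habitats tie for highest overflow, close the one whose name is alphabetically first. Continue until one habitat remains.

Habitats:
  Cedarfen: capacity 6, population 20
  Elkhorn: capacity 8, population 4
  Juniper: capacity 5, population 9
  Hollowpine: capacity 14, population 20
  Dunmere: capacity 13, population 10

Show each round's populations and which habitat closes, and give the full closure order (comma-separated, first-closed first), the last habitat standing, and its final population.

Round 1: Cedarfen=20 Dunmere=10 Elkhorn=4 Hollowpine=20 Juniper=9 → close Cedarfen (overflow 14)
  20÷4 = 5 each, +1 to first 0
Round 2: Dunmere=15 Elkhorn=9 Hollowpine=25 Juniper=14 → close Hollowpine (overflow 11)
  25÷3 = 8 each, +1 to first 1
Round 3: Dunmere=24 Elkhorn=17 Juniper=22 → close Juniper (overflow 17)
  22÷2 = 11 each, +1 to first 0
Round 4: Dunmere=35 Elkhorn=28 → close Dunmere (overflow 22)
  35÷1 = 35 each, +1 to first 0

Closure order: Cedarfen, Hollowpine, Juniper, Dunmere
Last habitat: Elkhorn with 63 animals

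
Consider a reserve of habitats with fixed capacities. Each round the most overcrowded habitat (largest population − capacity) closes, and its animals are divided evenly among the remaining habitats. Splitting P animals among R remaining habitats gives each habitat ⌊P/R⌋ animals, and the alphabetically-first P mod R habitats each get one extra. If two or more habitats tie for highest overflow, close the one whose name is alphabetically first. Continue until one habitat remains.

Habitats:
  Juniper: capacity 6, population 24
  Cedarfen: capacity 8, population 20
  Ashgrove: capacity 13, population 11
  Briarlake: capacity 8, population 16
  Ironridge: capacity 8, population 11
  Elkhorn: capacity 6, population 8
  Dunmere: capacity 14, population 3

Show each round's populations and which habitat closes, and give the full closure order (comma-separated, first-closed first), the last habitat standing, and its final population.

Closure order: Juniper, Cedarfen, Briarlake, Elkhorn, Ironridge, Ashgrove
Last habitat: Dunmere with 93 animals

Round 1: Ashgrove=11 Briarlake=16 Cedarfen=20 Dunmere=3 Elkhorn=8 Ironridge=11 Juniper=24 → close Juniper (overflow 18)
  24÷6 = 4 each, +1 to first 0
Round 2: Ashgrove=15 Briarlake=20 Cedarfen=24 Dunmere=7 Elkhorn=12 Ironridge=15 → close Cedarfen (overflow 16)
  24÷5 = 4 each, +1 to first 4
Round 3: Ashgrove=20 Briarlake=25 Dunmere=12 Elkhorn=17 Ironridge=19 → close Briarlake (overflow 17)
  25÷4 = 6 each, +1 to first 1
Round 4: Ashgrove=27 Dunmere=18 Elkhorn=23 Ironridge=25 → close Elkhorn (overflow 17)
  23÷3 = 7 each, +1 to first 2
Round 5: Ashgrove=35 Dunmere=26 Ironridge=32 → close Ironridge (overflow 24)
  32÷2 = 16 each, +1 to first 0
Round 6: Ashgrove=51 Dunmere=42 → close Ashgrove (overflow 38)
  51÷1 = 51 each, +1 to first 0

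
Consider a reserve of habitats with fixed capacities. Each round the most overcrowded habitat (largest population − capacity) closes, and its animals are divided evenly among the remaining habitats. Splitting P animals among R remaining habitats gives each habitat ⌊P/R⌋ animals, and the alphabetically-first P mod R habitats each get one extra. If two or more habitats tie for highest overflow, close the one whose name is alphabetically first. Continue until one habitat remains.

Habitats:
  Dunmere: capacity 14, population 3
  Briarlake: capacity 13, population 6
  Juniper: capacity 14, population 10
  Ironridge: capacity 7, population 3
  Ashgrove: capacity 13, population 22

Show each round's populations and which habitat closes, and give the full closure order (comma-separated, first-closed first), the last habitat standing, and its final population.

Round 1: Ashgrove=22 Briarlake=6 Dunmere=3 Ironridge=3 Juniper=10 → close Ashgrove (overflow 9)
  22÷4 = 5 each, +1 to first 2
Round 2: Briarlake=12 Dunmere=9 Ironridge=8 Juniper=15 → close Ironridge (overflow 1)
  8÷3 = 2 each, +1 to first 2
Round 3: Briarlake=15 Dunmere=12 Juniper=17 → close Juniper (overflow 3)
  17÷2 = 8 each, +1 to first 1
Round 4: Briarlake=24 Dunmere=20 → close Briarlake (overflow 11)
  24÷1 = 24 each, +1 to first 0

Closure order: Ashgrove, Ironridge, Juniper, Briarlake
Last habitat: Dunmere with 44 animals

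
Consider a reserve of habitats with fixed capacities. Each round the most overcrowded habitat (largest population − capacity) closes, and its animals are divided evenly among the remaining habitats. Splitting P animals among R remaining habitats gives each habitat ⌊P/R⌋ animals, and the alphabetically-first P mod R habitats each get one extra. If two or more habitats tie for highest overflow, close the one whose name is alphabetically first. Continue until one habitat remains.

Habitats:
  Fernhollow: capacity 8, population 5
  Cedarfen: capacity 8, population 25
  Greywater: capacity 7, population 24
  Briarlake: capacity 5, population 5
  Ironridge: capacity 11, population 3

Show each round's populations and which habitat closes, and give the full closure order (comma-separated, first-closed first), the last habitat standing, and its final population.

Round 1: Briarlake=5 Cedarfen=25 Fernhollow=5 Greywater=24 Ironridge=3 → close Cedarfen (overflow 17)
  25÷4 = 6 each, +1 to first 1
Round 2: Briarlake=12 Fernhollow=11 Greywater=30 Ironridge=9 → close Greywater (overflow 23)
  30÷3 = 10 each, +1 to first 0
Round 3: Briarlake=22 Fernhollow=21 Ironridge=19 → close Briarlake (overflow 17)
  22÷2 = 11 each, +1 to first 0
Round 4: Fernhollow=32 Ironridge=30 → close Fernhollow (overflow 24)
  32÷1 = 32 each, +1 to first 0

Closure order: Cedarfen, Greywater, Briarlake, Fernhollow
Last habitat: Ironridge with 62 animals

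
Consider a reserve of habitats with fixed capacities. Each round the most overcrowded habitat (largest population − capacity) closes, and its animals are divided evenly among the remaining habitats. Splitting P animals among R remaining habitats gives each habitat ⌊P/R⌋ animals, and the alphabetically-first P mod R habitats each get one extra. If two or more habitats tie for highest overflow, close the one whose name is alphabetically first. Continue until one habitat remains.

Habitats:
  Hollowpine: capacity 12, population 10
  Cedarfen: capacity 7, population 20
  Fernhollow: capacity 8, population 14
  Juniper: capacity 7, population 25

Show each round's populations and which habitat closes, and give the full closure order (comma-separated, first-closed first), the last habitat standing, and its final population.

Round 1: Cedarfen=20 Fernhollow=14 Hollowpine=10 Juniper=25 → close Juniper (overflow 18)
  25÷3 = 8 each, +1 to first 1
Round 2: Cedarfen=29 Fernhollow=22 Hollowpine=18 → close Cedarfen (overflow 22)
  29÷2 = 14 each, +1 to first 1
Round 3: Fernhollow=37 Hollowpine=32 → close Fernhollow (overflow 29)
  37÷1 = 37 each, +1 to first 0

Closure order: Juniper, Cedarfen, Fernhollow
Last habitat: Hollowpine with 69 animals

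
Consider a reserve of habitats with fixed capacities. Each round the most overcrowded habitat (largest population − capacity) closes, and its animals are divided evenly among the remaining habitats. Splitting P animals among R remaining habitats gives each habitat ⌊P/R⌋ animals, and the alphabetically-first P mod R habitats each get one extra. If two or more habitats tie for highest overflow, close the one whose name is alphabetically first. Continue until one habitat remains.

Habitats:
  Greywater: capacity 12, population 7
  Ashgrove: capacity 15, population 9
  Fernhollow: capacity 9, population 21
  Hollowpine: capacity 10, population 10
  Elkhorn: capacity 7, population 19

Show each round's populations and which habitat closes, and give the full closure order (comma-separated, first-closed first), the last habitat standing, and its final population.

Closure order: Elkhorn, Fernhollow, Hollowpine, Greywater
Last habitat: Ashgrove with 66 animals

Round 1: Ashgrove=9 Elkhorn=19 Fernhollow=21 Greywater=7 Hollowpine=10 → close Elkhorn (overflow 12)
  19÷4 = 4 each, +1 to first 3
Round 2: Ashgrove=14 Fernhollow=26 Greywater=12 Hollowpine=14 → close Fernhollow (overflow 17)
  26÷3 = 8 each, +1 to first 2
Round 3: Ashgrove=23 Greywater=21 Hollowpine=22 → close Hollowpine (overflow 12)
  22÷2 = 11 each, +1 to first 0
Round 4: Ashgrove=34 Greywater=32 → close Greywater (overflow 20)
  32÷1 = 32 each, +1 to first 0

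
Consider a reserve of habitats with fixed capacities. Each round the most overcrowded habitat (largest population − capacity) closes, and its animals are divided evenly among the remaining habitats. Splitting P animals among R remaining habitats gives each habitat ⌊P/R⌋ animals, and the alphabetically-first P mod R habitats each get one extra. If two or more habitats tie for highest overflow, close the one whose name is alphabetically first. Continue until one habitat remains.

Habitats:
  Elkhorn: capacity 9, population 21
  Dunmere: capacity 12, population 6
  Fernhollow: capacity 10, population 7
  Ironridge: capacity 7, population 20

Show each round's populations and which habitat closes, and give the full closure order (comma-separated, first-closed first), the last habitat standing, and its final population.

Closure order: Ironridge, Elkhorn, Fernhollow
Last habitat: Dunmere with 54 animals

Round 1: Dunmere=6 Elkhorn=21 Fernhollow=7 Ironridge=20 → close Ironridge (overflow 13)
  20÷3 = 6 each, +1 to first 2
Round 2: Dunmere=13 Elkhorn=28 Fernhollow=13 → close Elkhorn (overflow 19)
  28÷2 = 14 each, +1 to first 0
Round 3: Dunmere=27 Fernhollow=27 → close Fernhollow (overflow 17)
  27÷1 = 27 each, +1 to first 0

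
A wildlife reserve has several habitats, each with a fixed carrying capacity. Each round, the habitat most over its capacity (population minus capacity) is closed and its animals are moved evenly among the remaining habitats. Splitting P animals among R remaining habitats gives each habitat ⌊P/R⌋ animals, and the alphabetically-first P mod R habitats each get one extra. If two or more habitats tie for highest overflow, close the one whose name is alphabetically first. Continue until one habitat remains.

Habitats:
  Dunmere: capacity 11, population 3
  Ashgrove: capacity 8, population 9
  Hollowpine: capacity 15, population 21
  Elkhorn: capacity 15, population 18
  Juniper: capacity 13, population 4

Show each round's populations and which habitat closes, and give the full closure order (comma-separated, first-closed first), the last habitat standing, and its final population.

Closure order: Hollowpine, Elkhorn, Ashgrove, Dunmere
Last habitat: Juniper with 55 animals

Round 1: Ashgrove=9 Dunmere=3 Elkhorn=18 Hollowpine=21 Juniper=4 → close Hollowpine (overflow 6)
  21÷4 = 5 each, +1 to first 1
Round 2: Ashgrove=15 Dunmere=8 Elkhorn=23 Juniper=9 → close Elkhorn (overflow 8)
  23÷3 = 7 each, +1 to first 2
Round 3: Ashgrove=23 Dunmere=16 Juniper=16 → close Ashgrove (overflow 15)
  23÷2 = 11 each, +1 to first 1
Round 4: Dunmere=28 Juniper=27 → close Dunmere (overflow 17)
  28÷1 = 28 each, +1 to first 0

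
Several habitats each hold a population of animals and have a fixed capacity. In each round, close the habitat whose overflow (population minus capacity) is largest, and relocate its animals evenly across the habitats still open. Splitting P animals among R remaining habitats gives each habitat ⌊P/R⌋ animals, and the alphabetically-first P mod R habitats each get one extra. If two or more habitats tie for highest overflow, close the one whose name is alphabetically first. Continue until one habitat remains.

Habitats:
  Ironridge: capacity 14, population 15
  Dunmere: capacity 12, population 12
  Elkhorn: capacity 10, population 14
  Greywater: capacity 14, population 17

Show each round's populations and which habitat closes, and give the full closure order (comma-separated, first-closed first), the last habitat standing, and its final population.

Round 1: Dunmere=12 Elkhorn=14 Greywater=17 Ironridge=15 → close Elkhorn (overflow 4)
  14÷3 = 4 each, +1 to first 2
Round 2: Dunmere=17 Greywater=22 Ironridge=19 → close Greywater (overflow 8)
  22÷2 = 11 each, +1 to first 0
Round 3: Dunmere=28 Ironridge=30 → close Dunmere (overflow 16)
  28÷1 = 28 each, +1 to first 0

Closure order: Elkhorn, Greywater, Dunmere
Last habitat: Ironridge with 58 animals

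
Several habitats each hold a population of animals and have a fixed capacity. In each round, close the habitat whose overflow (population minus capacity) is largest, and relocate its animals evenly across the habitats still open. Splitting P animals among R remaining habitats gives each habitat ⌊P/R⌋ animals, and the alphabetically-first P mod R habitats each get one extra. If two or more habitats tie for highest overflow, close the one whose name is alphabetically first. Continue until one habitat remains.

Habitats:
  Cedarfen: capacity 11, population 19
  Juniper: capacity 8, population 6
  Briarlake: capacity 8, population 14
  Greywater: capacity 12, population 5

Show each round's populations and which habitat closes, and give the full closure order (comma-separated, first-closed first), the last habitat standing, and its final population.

Closure order: Cedarfen, Briarlake, Juniper
Last habitat: Greywater with 44 animals

Round 1: Briarlake=14 Cedarfen=19 Greywater=5 Juniper=6 → close Cedarfen (overflow 8)
  19÷3 = 6 each, +1 to first 1
Round 2: Briarlake=21 Greywater=11 Juniper=12 → close Briarlake (overflow 13)
  21÷2 = 10 each, +1 to first 1
Round 3: Greywater=22 Juniper=22 → close Juniper (overflow 14)
  22÷1 = 22 each, +1 to first 0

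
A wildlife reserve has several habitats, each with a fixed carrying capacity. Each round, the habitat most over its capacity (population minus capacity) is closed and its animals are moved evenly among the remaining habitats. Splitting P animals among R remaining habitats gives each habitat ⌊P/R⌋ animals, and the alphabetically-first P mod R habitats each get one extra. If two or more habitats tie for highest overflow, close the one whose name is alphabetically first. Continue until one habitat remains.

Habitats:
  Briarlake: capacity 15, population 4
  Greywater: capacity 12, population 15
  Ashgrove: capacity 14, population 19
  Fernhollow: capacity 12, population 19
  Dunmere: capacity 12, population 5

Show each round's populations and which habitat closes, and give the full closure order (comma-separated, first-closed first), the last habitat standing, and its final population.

Closure order: Fernhollow, Ashgrove, Greywater, Dunmere
Last habitat: Briarlake with 62 animals

Round 1: Ashgrove=19 Briarlake=4 Dunmere=5 Fernhollow=19 Greywater=15 → close Fernhollow (overflow 7)
  19÷4 = 4 each, +1 to first 3
Round 2: Ashgrove=24 Briarlake=9 Dunmere=10 Greywater=19 → close Ashgrove (overflow 10)
  24÷3 = 8 each, +1 to first 0
Round 3: Briarlake=17 Dunmere=18 Greywater=27 → close Greywater (overflow 15)
  27÷2 = 13 each, +1 to first 1
Round 4: Briarlake=31 Dunmere=31 → close Dunmere (overflow 19)
  31÷1 = 31 each, +1 to first 0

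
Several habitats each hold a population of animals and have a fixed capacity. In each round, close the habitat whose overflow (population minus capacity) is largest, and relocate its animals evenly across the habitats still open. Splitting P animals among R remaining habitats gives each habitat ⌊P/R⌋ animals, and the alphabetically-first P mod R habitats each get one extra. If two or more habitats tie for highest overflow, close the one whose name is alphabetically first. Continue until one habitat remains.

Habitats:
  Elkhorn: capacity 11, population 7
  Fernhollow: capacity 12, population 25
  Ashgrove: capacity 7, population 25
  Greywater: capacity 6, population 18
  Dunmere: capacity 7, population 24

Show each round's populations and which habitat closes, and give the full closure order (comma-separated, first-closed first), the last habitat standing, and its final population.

Round 1: Ashgrove=25 Dunmere=24 Elkhorn=7 Fernhollow=25 Greywater=18 → close Ashgrove (overflow 18)
  25÷4 = 6 each, +1 to first 1
Round 2: Dunmere=31 Elkhorn=13 Fernhollow=31 Greywater=24 → close Dunmere (overflow 24)
  31÷3 = 10 each, +1 to first 1
Round 3: Elkhorn=24 Fernhollow=41 Greywater=34 → close Fernhollow (overflow 29)
  41÷2 = 20 each, +1 to first 1
Round 4: Elkhorn=45 Greywater=54 → close Greywater (overflow 48)
  54÷1 = 54 each, +1 to first 0

Closure order: Ashgrove, Dunmere, Fernhollow, Greywater
Last habitat: Elkhorn with 99 animals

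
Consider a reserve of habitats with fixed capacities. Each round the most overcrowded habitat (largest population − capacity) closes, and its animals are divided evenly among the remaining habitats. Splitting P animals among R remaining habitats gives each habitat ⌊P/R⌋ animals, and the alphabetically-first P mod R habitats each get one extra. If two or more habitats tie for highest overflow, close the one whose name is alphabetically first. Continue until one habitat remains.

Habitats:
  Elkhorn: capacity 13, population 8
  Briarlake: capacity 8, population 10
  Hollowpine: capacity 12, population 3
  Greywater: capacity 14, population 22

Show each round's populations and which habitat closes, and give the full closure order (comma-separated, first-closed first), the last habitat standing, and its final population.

Round 1: Briarlake=10 Elkhorn=8 Greywater=22 Hollowpine=3 → close Greywater (overflow 8)
  22÷3 = 7 each, +1 to first 1
Round 2: Briarlake=18 Elkhorn=15 Hollowpine=10 → close Briarlake (overflow 10)
  18÷2 = 9 each, +1 to first 0
Round 3: Elkhorn=24 Hollowpine=19 → close Elkhorn (overflow 11)
  24÷1 = 24 each, +1 to first 0

Closure order: Greywater, Briarlake, Elkhorn
Last habitat: Hollowpine with 43 animals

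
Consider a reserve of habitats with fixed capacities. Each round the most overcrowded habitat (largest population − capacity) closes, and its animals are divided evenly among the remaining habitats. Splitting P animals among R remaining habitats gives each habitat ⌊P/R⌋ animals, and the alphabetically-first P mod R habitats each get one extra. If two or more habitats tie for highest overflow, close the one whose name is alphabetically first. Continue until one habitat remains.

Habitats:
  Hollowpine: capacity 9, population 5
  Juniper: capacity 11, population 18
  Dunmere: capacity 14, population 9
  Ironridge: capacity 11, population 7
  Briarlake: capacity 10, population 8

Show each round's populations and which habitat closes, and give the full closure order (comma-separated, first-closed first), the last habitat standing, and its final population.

Closure order: Juniper, Briarlake, Dunmere, Hollowpine
Last habitat: Ironridge with 47 animals

Round 1: Briarlake=8 Dunmere=9 Hollowpine=5 Ironridge=7 Juniper=18 → close Juniper (overflow 7)
  18÷4 = 4 each, +1 to first 2
Round 2: Briarlake=13 Dunmere=14 Hollowpine=9 Ironridge=11 → close Briarlake (overflow 3)
  13÷3 = 4 each, +1 to first 1
Round 3: Dunmere=19 Hollowpine=13 Ironridge=15 → close Dunmere (overflow 5)
  19÷2 = 9 each, +1 to first 1
Round 4: Hollowpine=23 Ironridge=24 → close Hollowpine (overflow 14)
  23÷1 = 23 each, +1 to first 0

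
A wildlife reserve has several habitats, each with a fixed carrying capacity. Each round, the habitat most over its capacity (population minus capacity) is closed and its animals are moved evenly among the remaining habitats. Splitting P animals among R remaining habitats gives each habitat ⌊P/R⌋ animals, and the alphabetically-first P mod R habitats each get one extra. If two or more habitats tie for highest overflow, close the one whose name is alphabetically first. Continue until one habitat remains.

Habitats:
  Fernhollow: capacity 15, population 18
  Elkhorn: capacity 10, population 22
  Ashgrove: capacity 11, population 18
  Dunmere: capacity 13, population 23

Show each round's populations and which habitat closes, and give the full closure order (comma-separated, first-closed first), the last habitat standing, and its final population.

Closure order: Elkhorn, Dunmere, Ashgrove
Last habitat: Fernhollow with 81 animals

Round 1: Ashgrove=18 Dunmere=23 Elkhorn=22 Fernhollow=18 → close Elkhorn (overflow 12)
  22÷3 = 7 each, +1 to first 1
Round 2: Ashgrove=26 Dunmere=30 Fernhollow=25 → close Dunmere (overflow 17)
  30÷2 = 15 each, +1 to first 0
Round 3: Ashgrove=41 Fernhollow=40 → close Ashgrove (overflow 30)
  41÷1 = 41 each, +1 to first 0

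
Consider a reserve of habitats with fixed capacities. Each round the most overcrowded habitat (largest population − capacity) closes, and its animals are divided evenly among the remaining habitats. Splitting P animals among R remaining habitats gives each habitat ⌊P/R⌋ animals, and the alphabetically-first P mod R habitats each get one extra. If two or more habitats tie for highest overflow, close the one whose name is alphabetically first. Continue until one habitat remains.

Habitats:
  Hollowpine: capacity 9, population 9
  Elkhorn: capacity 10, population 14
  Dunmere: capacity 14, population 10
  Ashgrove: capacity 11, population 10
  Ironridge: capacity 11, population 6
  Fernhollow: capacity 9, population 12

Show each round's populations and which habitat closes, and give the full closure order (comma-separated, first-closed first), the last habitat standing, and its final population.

Round 1: Ashgrove=10 Dunmere=10 Elkhorn=14 Fernhollow=12 Hollowpine=9 Ironridge=6 → close Elkhorn (overflow 4)
  14÷5 = 2 each, +1 to first 4
Round 2: Ashgrove=13 Dunmere=13 Fernhollow=15 Hollowpine=12 Ironridge=8 → close Fernhollow (overflow 6)
  15÷4 = 3 each, +1 to first 3
Round 3: Ashgrove=17 Dunmere=17 Hollowpine=16 Ironridge=11 → close Hollowpine (overflow 7)
  16÷3 = 5 each, +1 to first 1
Round 4: Ashgrove=23 Dunmere=22 Ironridge=16 → close Ashgrove (overflow 12)
  23÷2 = 11 each, +1 to first 1
Round 5: Dunmere=34 Ironridge=27 → close Dunmere (overflow 20)
  34÷1 = 34 each, +1 to first 0

Closure order: Elkhorn, Fernhollow, Hollowpine, Ashgrove, Dunmere
Last habitat: Ironridge with 61 animals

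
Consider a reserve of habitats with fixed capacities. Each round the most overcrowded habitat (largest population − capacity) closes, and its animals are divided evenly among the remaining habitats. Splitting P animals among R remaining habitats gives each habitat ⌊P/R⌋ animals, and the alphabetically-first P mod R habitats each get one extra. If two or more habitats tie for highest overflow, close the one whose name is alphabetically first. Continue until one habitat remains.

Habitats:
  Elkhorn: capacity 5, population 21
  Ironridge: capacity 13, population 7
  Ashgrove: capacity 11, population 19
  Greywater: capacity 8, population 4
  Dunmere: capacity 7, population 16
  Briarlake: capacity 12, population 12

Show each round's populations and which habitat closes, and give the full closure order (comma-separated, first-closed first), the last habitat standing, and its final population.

Closure order: Elkhorn, Ashgrove, Dunmere, Briarlake, Greywater
Last habitat: Ironridge with 79 animals

Round 1: Ashgrove=19 Briarlake=12 Dunmere=16 Elkhorn=21 Greywater=4 Ironridge=7 → close Elkhorn (overflow 16)
  21÷5 = 4 each, +1 to first 1
Round 2: Ashgrove=24 Briarlake=16 Dunmere=20 Greywater=8 Ironridge=11 → close Ashgrove (overflow 13)
  24÷4 = 6 each, +1 to first 0
Round 3: Briarlake=22 Dunmere=26 Greywater=14 Ironridge=17 → close Dunmere (overflow 19)
  26÷3 = 8 each, +1 to first 2
Round 4: Briarlake=31 Greywater=23 Ironridge=25 → close Briarlake (overflow 19)
  31÷2 = 15 each, +1 to first 1
Round 5: Greywater=39 Ironridge=40 → close Greywater (overflow 31)
  39÷1 = 39 each, +1 to first 0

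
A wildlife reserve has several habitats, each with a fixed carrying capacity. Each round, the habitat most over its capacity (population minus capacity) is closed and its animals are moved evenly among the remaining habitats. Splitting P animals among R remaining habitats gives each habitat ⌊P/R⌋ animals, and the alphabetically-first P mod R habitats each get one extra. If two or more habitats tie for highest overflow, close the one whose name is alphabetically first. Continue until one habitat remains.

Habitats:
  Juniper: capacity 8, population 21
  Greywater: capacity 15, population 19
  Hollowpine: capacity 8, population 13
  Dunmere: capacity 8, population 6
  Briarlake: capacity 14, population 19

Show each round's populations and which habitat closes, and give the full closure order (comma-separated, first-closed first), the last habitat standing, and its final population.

Closure order: Juniper, Briarlake, Hollowpine, Greywater
Last habitat: Dunmere with 78 animals

Round 1: Briarlake=19 Dunmere=6 Greywater=19 Hollowpine=13 Juniper=21 → close Juniper (overflow 13)
  21÷4 = 5 each, +1 to first 1
Round 2: Briarlake=25 Dunmere=11 Greywater=24 Hollowpine=18 → close Briarlake (overflow 11)
  25÷3 = 8 each, +1 to first 1
Round 3: Dunmere=20 Greywater=32 Hollowpine=26 → close Hollowpine (overflow 18)
  26÷2 = 13 each, +1 to first 0
Round 4: Dunmere=33 Greywater=45 → close Greywater (overflow 30)
  45÷1 = 45 each, +1 to first 0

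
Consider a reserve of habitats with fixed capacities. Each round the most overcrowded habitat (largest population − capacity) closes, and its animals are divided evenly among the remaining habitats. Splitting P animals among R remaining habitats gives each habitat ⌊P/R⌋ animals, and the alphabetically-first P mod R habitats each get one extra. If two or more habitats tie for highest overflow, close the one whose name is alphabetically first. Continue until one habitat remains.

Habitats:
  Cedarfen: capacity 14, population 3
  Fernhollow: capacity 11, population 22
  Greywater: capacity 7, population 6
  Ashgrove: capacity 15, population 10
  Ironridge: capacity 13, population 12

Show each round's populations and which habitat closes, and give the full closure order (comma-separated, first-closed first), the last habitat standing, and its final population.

Round 1: Ashgrove=10 Cedarfen=3 Fernhollow=22 Greywater=6 Ironridge=12 → close Fernhollow (overflow 11)
  22÷4 = 5 each, +1 to first 2
Round 2: Ashgrove=16 Cedarfen=9 Greywater=11 Ironridge=17 → close Greywater (overflow 4)
  11÷3 = 3 each, +1 to first 2
Round 3: Ashgrove=20 Cedarfen=13 Ironridge=20 → close Ironridge (overflow 7)
  20÷2 = 10 each, +1 to first 0
Round 4: Ashgrove=30 Cedarfen=23 → close Ashgrove (overflow 15)
  30÷1 = 30 each, +1 to first 0

Closure order: Fernhollow, Greywater, Ironridge, Ashgrove
Last habitat: Cedarfen with 53 animals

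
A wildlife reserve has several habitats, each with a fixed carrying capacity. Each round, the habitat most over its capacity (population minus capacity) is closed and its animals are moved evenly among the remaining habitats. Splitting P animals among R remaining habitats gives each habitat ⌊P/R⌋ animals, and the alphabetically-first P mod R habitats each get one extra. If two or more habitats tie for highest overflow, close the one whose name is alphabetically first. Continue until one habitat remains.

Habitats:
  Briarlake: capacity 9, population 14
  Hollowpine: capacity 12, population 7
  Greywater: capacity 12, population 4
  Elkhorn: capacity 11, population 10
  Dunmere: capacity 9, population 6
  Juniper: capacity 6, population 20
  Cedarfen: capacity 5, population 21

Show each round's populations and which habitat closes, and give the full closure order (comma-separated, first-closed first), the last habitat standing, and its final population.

Round 1: Briarlake=14 Cedarfen=21 Dunmere=6 Elkhorn=10 Greywater=4 Hollowpine=7 Juniper=20 → close Cedarfen (overflow 16)
  21÷6 = 3 each, +1 to first 3
Round 2: Briarlake=18 Dunmere=10 Elkhorn=14 Greywater=7 Hollowpine=10 Juniper=23 → close Juniper (overflow 17)
  23÷5 = 4 each, +1 to first 3
Round 3: Briarlake=23 Dunmere=15 Elkhorn=19 Greywater=11 Hollowpine=14 → close Briarlake (overflow 14)
  23÷4 = 5 each, +1 to first 3
Round 4: Dunmere=21 Elkhorn=25 Greywater=17 Hollowpine=19 → close Elkhorn (overflow 14)
  25÷3 = 8 each, +1 to first 1
Round 5: Dunmere=30 Greywater=25 Hollowpine=27 → close Dunmere (overflow 21)
  30÷2 = 15 each, +1 to first 0
Round 6: Greywater=40 Hollowpine=42 → close Hollowpine (overflow 30)
  42÷1 = 42 each, +1 to first 0

Closure order: Cedarfen, Juniper, Briarlake, Elkhorn, Dunmere, Hollowpine
Last habitat: Greywater with 82 animals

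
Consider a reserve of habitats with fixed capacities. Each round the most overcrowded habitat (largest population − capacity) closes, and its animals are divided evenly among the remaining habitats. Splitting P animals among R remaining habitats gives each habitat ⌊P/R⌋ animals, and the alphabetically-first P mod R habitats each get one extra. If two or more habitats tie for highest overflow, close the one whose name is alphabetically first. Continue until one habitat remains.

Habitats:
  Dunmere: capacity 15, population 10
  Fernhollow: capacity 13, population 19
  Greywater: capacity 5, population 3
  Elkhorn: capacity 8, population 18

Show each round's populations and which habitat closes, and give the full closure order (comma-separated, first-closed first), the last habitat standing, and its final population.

Round 1: Dunmere=10 Elkhorn=18 Fernhollow=19 Greywater=3 → close Elkhorn (overflow 10)
  18÷3 = 6 each, +1 to first 0
Round 2: Dunmere=16 Fernhollow=25 Greywater=9 → close Fernhollow (overflow 12)
  25÷2 = 12 each, +1 to first 1
Round 3: Dunmere=29 Greywater=21 → close Greywater (overflow 16)
  21÷1 = 21 each, +1 to first 0

Closure order: Elkhorn, Fernhollow, Greywater
Last habitat: Dunmere with 50 animals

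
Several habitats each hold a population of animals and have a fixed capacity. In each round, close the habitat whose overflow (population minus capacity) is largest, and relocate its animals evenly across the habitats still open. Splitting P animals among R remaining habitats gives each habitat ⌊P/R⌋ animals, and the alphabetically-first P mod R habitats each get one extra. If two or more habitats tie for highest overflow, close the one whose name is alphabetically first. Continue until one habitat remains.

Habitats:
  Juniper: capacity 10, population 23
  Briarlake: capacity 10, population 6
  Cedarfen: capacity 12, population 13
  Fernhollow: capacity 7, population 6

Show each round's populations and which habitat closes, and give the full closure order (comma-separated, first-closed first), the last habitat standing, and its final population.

Closure order: Juniper, Cedarfen, Fernhollow
Last habitat: Briarlake with 48 animals

Round 1: Briarlake=6 Cedarfen=13 Fernhollow=6 Juniper=23 → close Juniper (overflow 13)
  23÷3 = 7 each, +1 to first 2
Round 2: Briarlake=14 Cedarfen=21 Fernhollow=13 → close Cedarfen (overflow 9)
  21÷2 = 10 each, +1 to first 1
Round 3: Briarlake=25 Fernhollow=23 → close Fernhollow (overflow 16)
  23÷1 = 23 each, +1 to first 0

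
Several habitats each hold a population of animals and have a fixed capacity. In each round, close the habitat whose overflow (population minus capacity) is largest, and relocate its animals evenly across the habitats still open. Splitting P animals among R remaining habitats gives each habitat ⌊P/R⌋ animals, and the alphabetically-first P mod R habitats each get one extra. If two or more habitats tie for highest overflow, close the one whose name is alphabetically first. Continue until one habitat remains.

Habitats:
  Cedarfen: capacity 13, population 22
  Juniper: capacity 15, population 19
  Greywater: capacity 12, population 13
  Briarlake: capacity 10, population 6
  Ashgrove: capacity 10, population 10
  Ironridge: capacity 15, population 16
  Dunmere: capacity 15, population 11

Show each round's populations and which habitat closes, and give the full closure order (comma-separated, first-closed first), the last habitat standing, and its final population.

Round 1: Ashgrove=10 Briarlake=6 Cedarfen=22 Dunmere=11 Greywater=13 Ironridge=16 Juniper=19 → close Cedarfen (overflow 9)
  22÷6 = 3 each, +1 to first 4
Round 2: Ashgrove=14 Briarlake=10 Dunmere=15 Greywater=17 Ironridge=19 Juniper=22 → close Juniper (overflow 7)
  22÷5 = 4 each, +1 to first 2
Round 3: Ashgrove=19 Briarlake=15 Dunmere=19 Greywater=21 Ironridge=23 → close Ashgrove (overflow 9)
  19÷4 = 4 each, +1 to first 3
Round 4: Briarlake=20 Dunmere=24 Greywater=26 Ironridge=27 → close Greywater (overflow 14)
  26÷3 = 8 each, +1 to first 2
Round 5: Briarlake=29 Dunmere=33 Ironridge=35 → close Ironridge (overflow 20)
  35÷2 = 17 each, +1 to first 1
Round 6: Briarlake=47 Dunmere=50 → close Briarlake (overflow 37)
  47÷1 = 47 each, +1 to first 0

Closure order: Cedarfen, Juniper, Ashgrove, Greywater, Ironridge, Briarlake
Last habitat: Dunmere with 97 animals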